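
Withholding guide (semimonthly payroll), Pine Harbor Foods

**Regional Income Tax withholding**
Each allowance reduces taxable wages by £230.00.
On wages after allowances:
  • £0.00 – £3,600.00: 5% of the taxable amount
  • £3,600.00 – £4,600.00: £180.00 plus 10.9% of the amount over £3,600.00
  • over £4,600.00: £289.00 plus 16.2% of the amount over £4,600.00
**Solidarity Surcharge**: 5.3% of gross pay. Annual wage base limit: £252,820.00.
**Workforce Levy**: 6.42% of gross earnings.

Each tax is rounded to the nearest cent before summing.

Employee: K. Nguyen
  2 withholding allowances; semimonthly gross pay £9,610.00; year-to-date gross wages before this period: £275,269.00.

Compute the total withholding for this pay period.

Regional Income Tax: taxable = £9,610.00 − 2×£230.00 = £9,150.00
  £289.00 + 16.2% × (£9,150.00 − £4,600.00) = £289.00 + 16.2% × £4,550.00 = £1,026.10
Solidarity Surcharge: YTD £275,269.00 ≥ cap £252,820.00 → £0.00
Workforce Levy: 6.42% × £9,610.00 = £616.96
Total: £1,026.10 + £0.00 + £616.96 = £1,643.06

£1,643.06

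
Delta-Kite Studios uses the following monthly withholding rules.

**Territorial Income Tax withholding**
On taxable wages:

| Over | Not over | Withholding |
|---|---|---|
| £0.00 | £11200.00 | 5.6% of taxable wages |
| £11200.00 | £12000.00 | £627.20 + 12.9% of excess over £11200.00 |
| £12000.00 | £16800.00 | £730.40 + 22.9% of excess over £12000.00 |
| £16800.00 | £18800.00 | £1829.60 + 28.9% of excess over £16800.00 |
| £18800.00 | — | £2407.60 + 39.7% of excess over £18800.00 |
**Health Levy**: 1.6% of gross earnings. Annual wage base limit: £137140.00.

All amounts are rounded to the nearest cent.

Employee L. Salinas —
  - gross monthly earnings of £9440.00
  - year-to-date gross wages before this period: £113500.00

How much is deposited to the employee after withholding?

£8760.32

Territorial Income Tax: taxable = £9440.00
  5.6% × £9440.00 = £528.64
Health Levy: 1.6% × £9440.00 = £151.04
Total withheld: £528.64 + £151.04 = £679.68
Net pay: £9440.00 − £679.68 = £8760.32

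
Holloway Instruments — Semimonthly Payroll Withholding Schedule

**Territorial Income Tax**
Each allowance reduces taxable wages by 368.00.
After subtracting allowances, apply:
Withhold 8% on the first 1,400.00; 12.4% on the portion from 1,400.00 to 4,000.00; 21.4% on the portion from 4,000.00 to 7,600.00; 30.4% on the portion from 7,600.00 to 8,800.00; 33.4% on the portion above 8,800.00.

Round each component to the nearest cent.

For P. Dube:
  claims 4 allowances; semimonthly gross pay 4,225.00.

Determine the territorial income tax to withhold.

279.77

Territorial Income Tax: taxable = 4,225.00 − 4×368.00 = 2,753.00
  112.00 + 12.4% × (2,753.00 − 1,400.00) = 112.00 + 12.4% × 1,353.00 = 279.77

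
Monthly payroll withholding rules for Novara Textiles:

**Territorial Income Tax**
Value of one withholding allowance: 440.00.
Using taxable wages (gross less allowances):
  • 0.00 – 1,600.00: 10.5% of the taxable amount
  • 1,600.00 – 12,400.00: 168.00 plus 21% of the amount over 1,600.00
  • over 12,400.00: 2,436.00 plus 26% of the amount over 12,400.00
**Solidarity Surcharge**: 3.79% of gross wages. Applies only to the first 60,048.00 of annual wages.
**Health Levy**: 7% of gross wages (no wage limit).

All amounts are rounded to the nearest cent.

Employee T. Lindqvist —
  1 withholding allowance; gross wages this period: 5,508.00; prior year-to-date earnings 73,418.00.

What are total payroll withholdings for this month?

1,281.84

Territorial Income Tax: taxable = 5,508.00 − 1×440.00 = 5,068.00
  168.00 + 21% × (5,068.00 − 1,600.00) = 168.00 + 21% × 3,468.00 = 896.28
Solidarity Surcharge: YTD 73,418.00 ≥ cap 60,048.00 → 0.00
Health Levy: 7% × 5,508.00 = 385.56
Total: 896.28 + 0.00 + 385.56 = 1,281.84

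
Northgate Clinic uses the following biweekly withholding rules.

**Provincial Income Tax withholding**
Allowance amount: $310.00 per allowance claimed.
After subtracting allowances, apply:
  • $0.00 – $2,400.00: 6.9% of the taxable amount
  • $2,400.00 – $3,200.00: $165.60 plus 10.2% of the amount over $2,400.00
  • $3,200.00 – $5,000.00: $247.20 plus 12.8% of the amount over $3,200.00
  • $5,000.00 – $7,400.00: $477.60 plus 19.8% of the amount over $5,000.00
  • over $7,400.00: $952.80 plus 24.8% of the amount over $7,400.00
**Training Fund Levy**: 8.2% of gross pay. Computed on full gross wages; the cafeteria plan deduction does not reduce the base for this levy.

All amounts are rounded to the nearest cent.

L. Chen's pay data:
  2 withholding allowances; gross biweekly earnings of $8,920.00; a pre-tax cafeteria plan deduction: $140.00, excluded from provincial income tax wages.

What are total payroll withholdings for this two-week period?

$1,872.72

Provincial Income Tax: taxable = $8,920.00 − $140.00 − 2×$310.00 = $8,160.00
  $952.80 + 24.8% × ($8,160.00 − $7,400.00) = $952.80 + 24.8% × $760.00 = $1,141.28
Training Fund Levy: 8.2% × $8,920.00 = $731.44
Total: $1,141.28 + $731.44 = $1,872.72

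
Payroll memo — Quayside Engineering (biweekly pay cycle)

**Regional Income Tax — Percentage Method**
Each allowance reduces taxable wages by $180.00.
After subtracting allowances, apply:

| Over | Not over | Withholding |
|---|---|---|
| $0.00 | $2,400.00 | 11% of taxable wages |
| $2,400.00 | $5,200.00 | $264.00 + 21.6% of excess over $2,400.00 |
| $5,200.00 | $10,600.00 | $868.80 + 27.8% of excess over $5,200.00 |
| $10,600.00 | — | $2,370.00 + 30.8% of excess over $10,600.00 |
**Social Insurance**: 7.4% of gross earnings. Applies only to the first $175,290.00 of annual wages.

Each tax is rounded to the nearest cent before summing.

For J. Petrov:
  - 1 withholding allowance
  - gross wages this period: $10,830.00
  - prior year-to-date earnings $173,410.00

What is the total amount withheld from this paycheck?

$2,524.52

Regional Income Tax: taxable = $10,830.00 − 1×$180.00 = $10,650.00
  $2,370.00 + 30.8% × ($10,650.00 − $10,600.00) = $2,370.00 + 30.8% × $50.00 = $2,385.40
Social Insurance: cap $175,290.00 − YTD $173,410.00 = $1,880.00 subject; 7.4% × $1,880.00 = $139.12
Total: $2,385.40 + $139.12 = $2,524.52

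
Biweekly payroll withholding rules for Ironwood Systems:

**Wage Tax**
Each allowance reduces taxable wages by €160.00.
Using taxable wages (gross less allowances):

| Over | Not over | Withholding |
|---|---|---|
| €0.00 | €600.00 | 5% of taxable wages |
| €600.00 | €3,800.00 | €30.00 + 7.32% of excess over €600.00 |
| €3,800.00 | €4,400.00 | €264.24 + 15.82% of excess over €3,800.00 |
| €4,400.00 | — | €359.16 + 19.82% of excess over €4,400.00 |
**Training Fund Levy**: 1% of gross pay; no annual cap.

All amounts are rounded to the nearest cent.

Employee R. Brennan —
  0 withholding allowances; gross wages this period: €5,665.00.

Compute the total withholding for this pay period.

€666.53

Wage Tax: taxable = €5,665.00
  €359.16 + 19.82% × (€5,665.00 − €4,400.00) = €359.16 + 19.82% × €1,265.00 = €609.88
Training Fund Levy: 1% × €5,665.00 = €56.65
Total: €609.88 + €56.65 = €666.53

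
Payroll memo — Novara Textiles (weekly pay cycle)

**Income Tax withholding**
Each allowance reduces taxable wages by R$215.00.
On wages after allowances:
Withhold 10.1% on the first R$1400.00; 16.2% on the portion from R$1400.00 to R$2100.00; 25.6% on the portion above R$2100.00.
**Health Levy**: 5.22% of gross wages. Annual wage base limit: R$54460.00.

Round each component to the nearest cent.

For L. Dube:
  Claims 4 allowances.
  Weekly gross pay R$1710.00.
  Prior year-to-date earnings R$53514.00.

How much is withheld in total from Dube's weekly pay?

Income Tax: taxable = R$1710.00 − 4×R$215.00 = R$850.00
  10.1% × R$850.00 = R$85.85
Health Levy: cap R$54460.00 − YTD R$53514.00 = R$946.00 subject; 5.22% × R$946.00 = R$49.38
Total: R$85.85 + R$49.38 = R$135.23

R$135.23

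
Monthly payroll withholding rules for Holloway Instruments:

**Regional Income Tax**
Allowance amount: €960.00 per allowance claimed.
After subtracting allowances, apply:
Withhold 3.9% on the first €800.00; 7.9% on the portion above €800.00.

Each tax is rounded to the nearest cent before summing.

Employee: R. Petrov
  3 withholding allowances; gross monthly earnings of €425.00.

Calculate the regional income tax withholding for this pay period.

Regional Income Tax: taxable = €425.00 − 3×€960.00 = €-2455.00
  Taxable ≤ 0 → €0.00

€0.00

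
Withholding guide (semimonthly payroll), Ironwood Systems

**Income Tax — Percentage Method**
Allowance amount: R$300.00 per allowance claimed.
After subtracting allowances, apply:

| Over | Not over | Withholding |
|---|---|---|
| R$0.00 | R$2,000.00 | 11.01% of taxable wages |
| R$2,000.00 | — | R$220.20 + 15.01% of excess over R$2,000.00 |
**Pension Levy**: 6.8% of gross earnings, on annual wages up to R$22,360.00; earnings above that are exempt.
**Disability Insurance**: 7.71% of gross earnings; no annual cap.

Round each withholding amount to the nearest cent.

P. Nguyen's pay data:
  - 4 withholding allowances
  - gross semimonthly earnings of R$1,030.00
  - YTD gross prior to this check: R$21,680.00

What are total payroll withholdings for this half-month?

Income Tax: taxable = R$1,030.00 − 4×R$300.00 = R$-170.00
  Taxable ≤ 0 → R$0.00
Pension Levy: cap R$22,360.00 − YTD R$21,680.00 = R$680.00 subject; 6.8% × R$680.00 = R$46.24
Disability Insurance: 7.71% × R$1,030.00 = R$79.41
Total: R$0.00 + R$46.24 + R$79.41 = R$125.65

R$125.65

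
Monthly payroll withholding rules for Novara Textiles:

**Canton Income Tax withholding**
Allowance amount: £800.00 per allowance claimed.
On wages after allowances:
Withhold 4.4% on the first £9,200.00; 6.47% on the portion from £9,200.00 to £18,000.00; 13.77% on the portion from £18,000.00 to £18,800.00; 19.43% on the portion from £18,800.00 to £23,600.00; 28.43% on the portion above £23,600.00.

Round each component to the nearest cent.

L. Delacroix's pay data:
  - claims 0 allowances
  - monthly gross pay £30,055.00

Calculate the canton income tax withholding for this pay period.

Canton Income Tax: taxable = £30,055.00
  £2,016.96 + 28.43% × (£30,055.00 − £23,600.00) = £2,016.96 + 28.43% × £6,455.00 = £3,852.12

£3,852.12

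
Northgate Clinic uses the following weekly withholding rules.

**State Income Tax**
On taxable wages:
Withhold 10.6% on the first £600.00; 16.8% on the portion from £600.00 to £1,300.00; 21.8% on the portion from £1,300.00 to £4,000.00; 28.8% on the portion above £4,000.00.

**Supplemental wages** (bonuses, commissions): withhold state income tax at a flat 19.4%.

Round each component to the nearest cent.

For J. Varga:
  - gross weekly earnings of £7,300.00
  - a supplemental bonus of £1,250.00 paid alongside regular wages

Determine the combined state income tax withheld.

£1,962.70

State Income Tax: taxable = £7,300.00
  £769.80 + 28.8% × (£7,300.00 − £4,000.00) = £769.80 + 28.8% × £3,300.00 = £1,720.20
Supplemental (19.4% flat on bonus): 19.4% × £1,250.00 = £242.50
Total state income tax: £1,720.20 + £242.50 = £1,962.70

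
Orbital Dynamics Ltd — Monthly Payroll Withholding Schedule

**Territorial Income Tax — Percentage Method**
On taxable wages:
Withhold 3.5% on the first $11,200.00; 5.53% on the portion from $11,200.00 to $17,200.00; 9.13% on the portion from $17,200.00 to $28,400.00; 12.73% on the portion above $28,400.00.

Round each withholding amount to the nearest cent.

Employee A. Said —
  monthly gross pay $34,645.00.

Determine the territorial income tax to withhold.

$2,541.35

Territorial Income Tax: taxable = $34,645.00
  $1,746.36 + 12.73% × ($34,645.00 − $28,400.00) = $1,746.36 + 12.73% × $6,245.00 = $2,541.35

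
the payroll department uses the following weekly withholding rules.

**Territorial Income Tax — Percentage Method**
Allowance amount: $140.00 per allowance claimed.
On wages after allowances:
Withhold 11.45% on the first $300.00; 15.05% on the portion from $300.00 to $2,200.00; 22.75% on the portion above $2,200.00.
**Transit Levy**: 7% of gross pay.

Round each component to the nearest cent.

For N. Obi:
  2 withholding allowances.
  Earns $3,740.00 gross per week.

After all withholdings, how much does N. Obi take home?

$2,871.25

Territorial Income Tax: taxable = $3,740.00 − 2×$140.00 = $3,460.00
  $320.30 + 22.75% × ($3,460.00 − $2,200.00) = $320.30 + 22.75% × $1,260.00 = $606.95
Transit Levy: 7% × $3,740.00 = $261.80
Total withheld: $606.95 + $261.80 = $868.75
Net pay: $3,740.00 − $868.75 = $2,871.25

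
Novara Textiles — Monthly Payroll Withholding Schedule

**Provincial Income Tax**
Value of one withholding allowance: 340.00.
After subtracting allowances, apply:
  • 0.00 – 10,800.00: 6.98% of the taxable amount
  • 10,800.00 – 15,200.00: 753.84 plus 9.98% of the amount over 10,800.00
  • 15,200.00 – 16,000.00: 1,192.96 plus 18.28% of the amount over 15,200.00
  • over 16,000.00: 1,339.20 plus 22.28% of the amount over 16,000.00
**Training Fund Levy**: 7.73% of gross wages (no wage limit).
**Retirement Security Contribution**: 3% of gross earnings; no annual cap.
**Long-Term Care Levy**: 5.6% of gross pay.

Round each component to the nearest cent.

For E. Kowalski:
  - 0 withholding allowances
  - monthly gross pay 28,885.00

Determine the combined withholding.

Provincial Income Tax: taxable = 28,885.00
  1,339.20 + 22.28% × (28,885.00 − 16,000.00) = 1,339.20 + 22.28% × 12,885.00 = 4,209.98
Training Fund Levy: 7.73% × 28,885.00 = 2,232.81
Retirement Security Contribution: 3% × 28,885.00 = 866.55
Long-Term Care Levy: 5.6% × 28,885.00 = 1,617.56
Total: 4,209.98 + 2,232.81 + 866.55 + 1,617.56 = 8,926.90

8,926.90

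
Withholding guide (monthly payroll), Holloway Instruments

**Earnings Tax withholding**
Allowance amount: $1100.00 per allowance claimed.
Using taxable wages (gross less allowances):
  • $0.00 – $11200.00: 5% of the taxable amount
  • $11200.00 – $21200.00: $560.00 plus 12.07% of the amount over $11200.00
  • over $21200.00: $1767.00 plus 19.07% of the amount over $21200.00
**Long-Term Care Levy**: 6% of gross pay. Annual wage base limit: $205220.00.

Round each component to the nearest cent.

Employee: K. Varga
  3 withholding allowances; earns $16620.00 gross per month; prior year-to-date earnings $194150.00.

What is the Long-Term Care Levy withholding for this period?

$664.20

Long-Term Care Levy: cap $205220.00 − YTD $194150.00 = $11070.00 subject; 6% × $11070.00 = $664.20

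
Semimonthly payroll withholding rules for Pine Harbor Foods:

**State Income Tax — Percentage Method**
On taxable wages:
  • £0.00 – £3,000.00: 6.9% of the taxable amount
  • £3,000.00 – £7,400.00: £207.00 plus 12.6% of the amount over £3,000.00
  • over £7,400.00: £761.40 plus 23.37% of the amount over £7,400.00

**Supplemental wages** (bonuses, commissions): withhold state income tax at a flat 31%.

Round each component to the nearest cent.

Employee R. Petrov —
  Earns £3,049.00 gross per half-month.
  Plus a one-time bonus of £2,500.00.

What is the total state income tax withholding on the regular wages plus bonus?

£988.17

State Income Tax: taxable = £3,049.00
  £207.00 + 12.6% × (£3,049.00 − £3,000.00) = £207.00 + 12.6% × £49.00 = £213.17
Supplemental (31% flat on bonus): 31% × £2,500.00 = £775.00
Total state income tax: £213.17 + £775.00 = £988.17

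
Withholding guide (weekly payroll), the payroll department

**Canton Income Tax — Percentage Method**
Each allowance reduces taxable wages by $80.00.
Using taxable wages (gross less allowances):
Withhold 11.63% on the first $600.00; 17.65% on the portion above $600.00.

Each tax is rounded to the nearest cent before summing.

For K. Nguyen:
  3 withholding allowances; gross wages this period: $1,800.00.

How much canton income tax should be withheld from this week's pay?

Canton Income Tax: taxable = $1,800.00 − 3×$80.00 = $1,560.00
  $69.78 + 17.65% × ($1,560.00 − $600.00) = $69.78 + 17.65% × $960.00 = $239.22

$239.22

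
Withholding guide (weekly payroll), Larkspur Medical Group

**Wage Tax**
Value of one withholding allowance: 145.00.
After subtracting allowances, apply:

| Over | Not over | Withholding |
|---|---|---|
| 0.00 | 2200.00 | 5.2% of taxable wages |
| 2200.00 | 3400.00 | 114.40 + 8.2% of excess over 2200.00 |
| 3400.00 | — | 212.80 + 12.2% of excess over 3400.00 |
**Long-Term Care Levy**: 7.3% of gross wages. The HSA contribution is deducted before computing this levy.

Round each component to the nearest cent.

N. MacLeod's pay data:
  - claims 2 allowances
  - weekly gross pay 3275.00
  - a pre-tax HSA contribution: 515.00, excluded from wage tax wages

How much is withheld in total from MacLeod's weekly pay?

Wage Tax: taxable = 3275.00 − 515.00 − 2×145.00 = 2470.00
  114.40 + 8.2% × (2470.00 − 2200.00) = 114.40 + 8.2% × 270.00 = 136.54
Long-Term Care Levy: 7.3% × 2760.00 = 201.48
Total: 136.54 + 201.48 = 338.02

338.02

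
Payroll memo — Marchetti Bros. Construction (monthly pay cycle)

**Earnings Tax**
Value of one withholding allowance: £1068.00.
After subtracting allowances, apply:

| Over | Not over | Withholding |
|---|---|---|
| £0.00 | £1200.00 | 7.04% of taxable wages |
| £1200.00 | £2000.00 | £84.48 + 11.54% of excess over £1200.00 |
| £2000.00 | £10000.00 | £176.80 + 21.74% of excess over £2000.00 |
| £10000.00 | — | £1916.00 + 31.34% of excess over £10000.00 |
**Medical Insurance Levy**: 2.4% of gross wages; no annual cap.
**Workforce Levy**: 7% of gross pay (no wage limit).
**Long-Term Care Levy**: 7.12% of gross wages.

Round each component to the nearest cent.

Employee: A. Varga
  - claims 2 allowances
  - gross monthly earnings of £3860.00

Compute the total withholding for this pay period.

Earnings Tax: taxable = £3860.00 − 2×£1068.00 = £1724.00
  £84.48 + 11.54% × (£1724.00 − £1200.00) = £84.48 + 11.54% × £524.00 = £144.95
Medical Insurance Levy: 2.4% × £3860.00 = £92.64
Workforce Levy: 7% × £3860.00 = £270.20
Long-Term Care Levy: 7.12% × £3860.00 = £274.83
Total: £144.95 + £92.64 + £270.20 + £274.83 = £782.62

£782.62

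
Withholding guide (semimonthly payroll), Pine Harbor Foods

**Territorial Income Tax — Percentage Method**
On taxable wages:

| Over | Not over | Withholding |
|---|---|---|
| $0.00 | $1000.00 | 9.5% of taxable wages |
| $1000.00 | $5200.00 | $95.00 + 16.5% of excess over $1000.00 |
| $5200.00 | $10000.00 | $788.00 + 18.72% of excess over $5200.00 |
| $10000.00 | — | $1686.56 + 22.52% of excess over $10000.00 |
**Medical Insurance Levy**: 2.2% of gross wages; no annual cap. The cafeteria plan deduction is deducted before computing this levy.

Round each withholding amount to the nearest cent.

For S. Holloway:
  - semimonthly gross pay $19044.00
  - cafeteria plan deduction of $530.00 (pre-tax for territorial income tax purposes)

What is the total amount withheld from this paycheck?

Territorial Income Tax: taxable = $19044.00 − $530.00 = $18514.00
  $1686.56 + 22.52% × ($18514.00 − $10000.00) = $1686.56 + 22.52% × $8514.00 = $3603.91
Medical Insurance Levy: 2.2% × $18514.00 = $407.31
Total: $3603.91 + $407.31 = $4011.22

$4011.22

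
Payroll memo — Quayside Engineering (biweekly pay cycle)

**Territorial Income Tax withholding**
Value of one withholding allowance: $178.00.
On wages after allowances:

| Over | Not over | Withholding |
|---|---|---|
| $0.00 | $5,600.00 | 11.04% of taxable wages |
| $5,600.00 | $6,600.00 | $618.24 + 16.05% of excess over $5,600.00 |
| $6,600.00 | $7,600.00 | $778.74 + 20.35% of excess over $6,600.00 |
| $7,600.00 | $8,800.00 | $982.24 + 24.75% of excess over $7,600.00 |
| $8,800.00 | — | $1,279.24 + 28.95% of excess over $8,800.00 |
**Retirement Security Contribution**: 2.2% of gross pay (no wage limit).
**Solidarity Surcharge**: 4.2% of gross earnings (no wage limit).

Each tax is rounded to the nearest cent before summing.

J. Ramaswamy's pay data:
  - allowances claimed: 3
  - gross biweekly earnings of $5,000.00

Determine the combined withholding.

$813.05

Territorial Income Tax: taxable = $5,000.00 − 3×$178.00 = $4,466.00
  11.04% × $4,466.00 = $493.05
Retirement Security Contribution: 2.2% × $5,000.00 = $110.00
Solidarity Surcharge: 4.2% × $5,000.00 = $210.00
Total: $493.05 + $110.00 + $210.00 = $813.05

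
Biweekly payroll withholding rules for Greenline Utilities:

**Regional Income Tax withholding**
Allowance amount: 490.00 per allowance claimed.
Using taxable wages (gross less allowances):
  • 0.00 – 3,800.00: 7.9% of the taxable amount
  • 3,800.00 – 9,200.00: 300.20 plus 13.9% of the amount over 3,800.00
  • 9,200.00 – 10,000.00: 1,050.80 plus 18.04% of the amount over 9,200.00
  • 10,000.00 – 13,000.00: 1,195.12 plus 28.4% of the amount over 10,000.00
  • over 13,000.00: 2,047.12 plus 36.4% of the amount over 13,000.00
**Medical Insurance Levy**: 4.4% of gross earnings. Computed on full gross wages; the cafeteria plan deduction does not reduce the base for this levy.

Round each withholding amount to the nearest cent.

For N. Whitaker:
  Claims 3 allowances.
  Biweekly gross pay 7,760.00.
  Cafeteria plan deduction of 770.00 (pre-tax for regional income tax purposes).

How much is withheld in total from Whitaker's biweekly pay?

Regional Income Tax: taxable = 7,760.00 − 770.00 − 3×490.00 = 5,520.00
  300.20 + 13.9% × (5,520.00 − 3,800.00) = 300.20 + 13.9% × 1,720.00 = 539.28
Medical Insurance Levy: 4.4% × 7,760.00 = 341.44
Total: 539.28 + 341.44 = 880.72

880.72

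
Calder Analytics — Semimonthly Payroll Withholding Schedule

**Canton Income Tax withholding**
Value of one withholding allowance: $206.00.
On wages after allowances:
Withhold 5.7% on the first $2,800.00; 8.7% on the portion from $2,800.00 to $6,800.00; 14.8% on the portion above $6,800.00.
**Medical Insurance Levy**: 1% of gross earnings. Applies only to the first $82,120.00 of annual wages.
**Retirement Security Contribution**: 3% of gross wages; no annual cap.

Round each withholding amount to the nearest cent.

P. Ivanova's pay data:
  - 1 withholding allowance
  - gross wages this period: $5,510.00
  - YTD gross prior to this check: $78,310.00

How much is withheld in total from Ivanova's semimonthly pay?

$580.85

Canton Income Tax: taxable = $5,510.00 − 1×$206.00 = $5,304.00
  $159.60 + 8.7% × ($5,304.00 − $2,800.00) = $159.60 + 8.7% × $2,504.00 = $377.45
Medical Insurance Levy: cap $82,120.00 − YTD $78,310.00 = $3,810.00 subject; 1% × $3,810.00 = $38.10
Retirement Security Contribution: 3% × $5,510.00 = $165.30
Total: $377.45 + $38.10 + $165.30 = $580.85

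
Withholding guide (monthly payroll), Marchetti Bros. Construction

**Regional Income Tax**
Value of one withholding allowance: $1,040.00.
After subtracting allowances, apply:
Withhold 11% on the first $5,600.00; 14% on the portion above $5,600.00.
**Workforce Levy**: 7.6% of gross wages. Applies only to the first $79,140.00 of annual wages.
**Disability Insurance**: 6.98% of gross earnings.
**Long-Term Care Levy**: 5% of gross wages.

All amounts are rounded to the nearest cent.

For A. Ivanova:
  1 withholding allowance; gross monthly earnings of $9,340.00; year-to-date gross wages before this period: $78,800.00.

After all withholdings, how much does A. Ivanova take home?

Regional Income Tax: taxable = $9,340.00 − 1×$1,040.00 = $8,300.00
  $616.00 + 14% × ($8,300.00 − $5,600.00) = $616.00 + 14% × $2,700.00 = $994.00
Workforce Levy: cap $79,140.00 − YTD $78,800.00 = $340.00 subject; 7.6% × $340.00 = $25.84
Disability Insurance: 6.98% × $9,340.00 = $651.93
Long-Term Care Levy: 5% × $9,340.00 = $467.00
Total withheld: $994.00 + $25.84 + $651.93 + $467.00 = $2,138.77
Net pay: $9,340.00 − $2,138.77 = $7,201.23

$7,201.23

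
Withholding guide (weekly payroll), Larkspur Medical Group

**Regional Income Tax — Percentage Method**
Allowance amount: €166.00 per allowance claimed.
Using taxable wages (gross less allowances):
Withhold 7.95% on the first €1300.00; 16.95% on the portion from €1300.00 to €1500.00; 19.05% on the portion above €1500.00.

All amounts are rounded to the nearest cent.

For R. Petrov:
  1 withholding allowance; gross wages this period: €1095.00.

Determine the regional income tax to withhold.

€73.86

Regional Income Tax: taxable = €1095.00 − 1×€166.00 = €929.00
  7.95% × €929.00 = €73.86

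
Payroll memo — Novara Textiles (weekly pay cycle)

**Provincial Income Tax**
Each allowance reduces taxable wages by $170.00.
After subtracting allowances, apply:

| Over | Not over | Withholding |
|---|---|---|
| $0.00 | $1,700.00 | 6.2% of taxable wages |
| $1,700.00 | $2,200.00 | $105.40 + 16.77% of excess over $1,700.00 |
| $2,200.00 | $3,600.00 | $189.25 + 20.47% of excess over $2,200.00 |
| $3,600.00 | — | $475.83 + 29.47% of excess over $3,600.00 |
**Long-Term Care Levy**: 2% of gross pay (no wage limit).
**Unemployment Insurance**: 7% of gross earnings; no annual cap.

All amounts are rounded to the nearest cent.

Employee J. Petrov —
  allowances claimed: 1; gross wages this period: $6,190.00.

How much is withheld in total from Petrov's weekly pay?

$1,746.10

Provincial Income Tax: taxable = $6,190.00 − 1×$170.00 = $6,020.00
  $475.83 + 29.47% × ($6,020.00 − $3,600.00) = $475.83 + 29.47% × $2,420.00 = $1,189.00
Long-Term Care Levy: 2% × $6,190.00 = $123.80
Unemployment Insurance: 7% × $6,190.00 = $433.30
Total: $1,189.00 + $123.80 + $433.30 = $1,746.10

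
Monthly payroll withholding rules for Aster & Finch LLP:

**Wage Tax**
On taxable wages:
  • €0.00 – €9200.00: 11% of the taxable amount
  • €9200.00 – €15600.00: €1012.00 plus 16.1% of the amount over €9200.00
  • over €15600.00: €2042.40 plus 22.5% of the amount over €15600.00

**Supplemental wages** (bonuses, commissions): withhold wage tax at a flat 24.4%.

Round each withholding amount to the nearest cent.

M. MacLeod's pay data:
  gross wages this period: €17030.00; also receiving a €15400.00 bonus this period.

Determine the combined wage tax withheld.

Wage Tax: taxable = €17030.00
  €2042.40 + 22.5% × (€17030.00 − €15600.00) = €2042.40 + 22.5% × €1430.00 = €2364.15
Supplemental (24.4% flat on bonus): 24.4% × €15400.00 = €3757.60
Total wage tax: €2364.15 + €3757.60 = €6121.75

€6121.75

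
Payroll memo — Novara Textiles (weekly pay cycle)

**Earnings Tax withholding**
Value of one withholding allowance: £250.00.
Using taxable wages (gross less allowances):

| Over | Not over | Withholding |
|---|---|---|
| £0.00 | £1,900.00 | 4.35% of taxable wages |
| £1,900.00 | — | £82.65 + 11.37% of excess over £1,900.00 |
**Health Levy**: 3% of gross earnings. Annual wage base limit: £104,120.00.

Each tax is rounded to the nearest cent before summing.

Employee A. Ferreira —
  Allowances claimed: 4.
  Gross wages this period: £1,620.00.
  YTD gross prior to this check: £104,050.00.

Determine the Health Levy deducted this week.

£2.10

Health Levy: cap £104,120.00 − YTD £104,050.00 = £70.00 subject; 3% × £70.00 = £2.10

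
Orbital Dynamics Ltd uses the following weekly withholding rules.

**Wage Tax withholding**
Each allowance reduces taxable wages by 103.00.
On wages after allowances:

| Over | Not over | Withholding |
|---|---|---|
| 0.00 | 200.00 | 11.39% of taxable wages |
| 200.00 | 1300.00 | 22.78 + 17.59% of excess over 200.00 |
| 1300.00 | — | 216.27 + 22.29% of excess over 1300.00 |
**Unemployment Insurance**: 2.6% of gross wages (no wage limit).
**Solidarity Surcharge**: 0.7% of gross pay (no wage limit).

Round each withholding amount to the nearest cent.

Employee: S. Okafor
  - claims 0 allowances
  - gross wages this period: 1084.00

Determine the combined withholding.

214.05

Wage Tax: taxable = 1084.00
  22.78 + 17.59% × (1084.00 − 200.00) = 22.78 + 17.59% × 884.00 = 178.28
Unemployment Insurance: 2.6% × 1084.00 = 28.18
Solidarity Surcharge: 0.7% × 1084.00 = 7.59
Total: 178.28 + 28.18 + 7.59 = 214.05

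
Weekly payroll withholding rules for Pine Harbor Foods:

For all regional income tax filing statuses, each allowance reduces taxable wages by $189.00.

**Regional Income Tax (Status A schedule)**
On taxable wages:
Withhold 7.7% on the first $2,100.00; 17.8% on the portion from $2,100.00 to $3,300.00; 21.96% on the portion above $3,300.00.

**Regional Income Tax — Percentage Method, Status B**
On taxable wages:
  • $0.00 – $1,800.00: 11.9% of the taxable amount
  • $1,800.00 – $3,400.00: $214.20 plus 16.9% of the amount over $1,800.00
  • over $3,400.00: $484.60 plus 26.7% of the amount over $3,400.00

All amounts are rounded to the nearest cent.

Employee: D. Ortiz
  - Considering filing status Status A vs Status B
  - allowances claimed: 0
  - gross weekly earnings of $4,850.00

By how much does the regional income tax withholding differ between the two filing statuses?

Regional Income Tax (Status A): taxable = $4,850.00
  $375.30 + 21.96% × ($4,850.00 − $3,300.00) = $375.30 + 21.96% × $1,550.00 = $715.68
Regional Income Tax (Status B): taxable = $4,850.00
  $484.60 + 26.7% × ($4,850.00 − $3,400.00) = $484.60 + 26.7% × $1,450.00 = $871.75
Difference: |$715.68 − $871.75| = $156.07 (higher under Status B)

$156.07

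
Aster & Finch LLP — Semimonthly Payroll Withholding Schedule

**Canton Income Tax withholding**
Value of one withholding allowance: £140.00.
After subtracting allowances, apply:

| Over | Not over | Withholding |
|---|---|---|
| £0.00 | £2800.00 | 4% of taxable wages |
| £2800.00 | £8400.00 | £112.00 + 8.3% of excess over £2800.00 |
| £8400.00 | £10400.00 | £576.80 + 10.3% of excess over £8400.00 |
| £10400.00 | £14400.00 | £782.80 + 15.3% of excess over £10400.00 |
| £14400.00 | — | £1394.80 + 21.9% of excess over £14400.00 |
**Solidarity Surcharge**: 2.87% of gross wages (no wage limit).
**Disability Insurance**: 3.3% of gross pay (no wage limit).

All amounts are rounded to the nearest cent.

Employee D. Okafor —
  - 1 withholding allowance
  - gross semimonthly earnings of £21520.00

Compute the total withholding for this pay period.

£4251.20

Canton Income Tax: taxable = £21520.00 − 1×£140.00 = £21380.00
  £1394.80 + 21.9% × (£21380.00 − £14400.00) = £1394.80 + 21.9% × £6980.00 = £2923.42
Solidarity Surcharge: 2.87% × £21520.00 = £617.62
Disability Insurance: 3.3% × £21520.00 = £710.16
Total: £2923.42 + £617.62 + £710.16 = £4251.20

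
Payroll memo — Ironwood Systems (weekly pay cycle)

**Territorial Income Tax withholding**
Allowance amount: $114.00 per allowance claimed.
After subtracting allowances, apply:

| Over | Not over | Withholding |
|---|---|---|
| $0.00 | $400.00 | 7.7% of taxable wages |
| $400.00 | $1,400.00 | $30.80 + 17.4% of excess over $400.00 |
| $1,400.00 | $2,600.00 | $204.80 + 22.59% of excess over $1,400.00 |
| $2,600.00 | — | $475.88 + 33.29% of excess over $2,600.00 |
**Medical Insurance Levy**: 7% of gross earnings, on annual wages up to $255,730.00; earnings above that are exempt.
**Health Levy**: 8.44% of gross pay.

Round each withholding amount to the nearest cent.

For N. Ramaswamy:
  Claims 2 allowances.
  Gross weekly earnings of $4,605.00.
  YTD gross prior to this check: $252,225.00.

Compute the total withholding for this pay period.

Territorial Income Tax: taxable = $4,605.00 − 2×$114.00 = $4,377.00
  $475.88 + 33.29% × ($4,377.00 − $2,600.00) = $475.88 + 33.29% × $1,777.00 = $1,067.44
Medical Insurance Levy: cap $255,730.00 − YTD $252,225.00 = $3,505.00 subject; 7% × $3,505.00 = $245.35
Health Levy: 8.44% × $4,605.00 = $388.66
Total: $1,067.44 + $245.35 + $388.66 = $1,701.45

$1,701.45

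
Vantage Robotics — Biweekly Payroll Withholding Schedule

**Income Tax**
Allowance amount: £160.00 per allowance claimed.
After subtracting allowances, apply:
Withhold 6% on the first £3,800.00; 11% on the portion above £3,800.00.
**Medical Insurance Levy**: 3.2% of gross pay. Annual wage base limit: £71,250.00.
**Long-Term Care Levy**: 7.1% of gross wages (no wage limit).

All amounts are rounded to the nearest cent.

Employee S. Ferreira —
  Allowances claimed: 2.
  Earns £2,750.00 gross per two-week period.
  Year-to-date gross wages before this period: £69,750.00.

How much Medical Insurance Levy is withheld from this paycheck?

£48.00

Medical Insurance Levy: cap £71,250.00 − YTD £69,750.00 = £1,500.00 subject; 3.2% × £1,500.00 = £48.00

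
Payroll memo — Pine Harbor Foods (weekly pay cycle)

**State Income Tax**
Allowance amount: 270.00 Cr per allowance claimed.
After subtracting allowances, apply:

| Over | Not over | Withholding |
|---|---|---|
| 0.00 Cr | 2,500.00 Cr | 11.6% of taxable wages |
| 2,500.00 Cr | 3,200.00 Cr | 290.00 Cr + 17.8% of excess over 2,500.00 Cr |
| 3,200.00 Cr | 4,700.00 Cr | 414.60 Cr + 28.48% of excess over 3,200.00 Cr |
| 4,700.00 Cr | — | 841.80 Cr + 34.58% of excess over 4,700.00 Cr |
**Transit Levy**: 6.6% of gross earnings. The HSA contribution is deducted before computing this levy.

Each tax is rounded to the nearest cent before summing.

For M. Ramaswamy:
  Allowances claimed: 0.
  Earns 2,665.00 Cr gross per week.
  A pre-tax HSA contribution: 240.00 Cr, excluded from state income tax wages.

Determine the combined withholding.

441.35 Cr

State Income Tax: taxable = 2,665.00 Cr − 240.00 Cr = 2,425.00 Cr
  11.6% × 2,425.00 Cr = 281.30 Cr
Transit Levy: 6.6% × 2,425.00 Cr = 160.05 Cr
Total: 281.30 Cr + 160.05 Cr = 441.35 Cr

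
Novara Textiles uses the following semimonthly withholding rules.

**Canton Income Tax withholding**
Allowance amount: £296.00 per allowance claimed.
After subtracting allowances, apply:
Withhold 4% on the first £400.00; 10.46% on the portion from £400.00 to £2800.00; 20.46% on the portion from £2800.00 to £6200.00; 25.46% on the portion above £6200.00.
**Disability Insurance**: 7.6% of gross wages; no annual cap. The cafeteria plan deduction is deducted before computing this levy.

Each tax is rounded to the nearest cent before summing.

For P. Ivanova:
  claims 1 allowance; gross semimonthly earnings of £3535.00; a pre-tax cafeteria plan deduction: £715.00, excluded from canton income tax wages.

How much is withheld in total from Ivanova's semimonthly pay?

£452.49

Canton Income Tax: taxable = £3535.00 − £715.00 − 1×£296.00 = £2524.00
  £16.00 + 10.46% × (£2524.00 − £400.00) = £16.00 + 10.46% × £2124.00 = £238.17
Disability Insurance: 7.6% × £2820.00 = £214.32
Total: £238.17 + £214.32 = £452.49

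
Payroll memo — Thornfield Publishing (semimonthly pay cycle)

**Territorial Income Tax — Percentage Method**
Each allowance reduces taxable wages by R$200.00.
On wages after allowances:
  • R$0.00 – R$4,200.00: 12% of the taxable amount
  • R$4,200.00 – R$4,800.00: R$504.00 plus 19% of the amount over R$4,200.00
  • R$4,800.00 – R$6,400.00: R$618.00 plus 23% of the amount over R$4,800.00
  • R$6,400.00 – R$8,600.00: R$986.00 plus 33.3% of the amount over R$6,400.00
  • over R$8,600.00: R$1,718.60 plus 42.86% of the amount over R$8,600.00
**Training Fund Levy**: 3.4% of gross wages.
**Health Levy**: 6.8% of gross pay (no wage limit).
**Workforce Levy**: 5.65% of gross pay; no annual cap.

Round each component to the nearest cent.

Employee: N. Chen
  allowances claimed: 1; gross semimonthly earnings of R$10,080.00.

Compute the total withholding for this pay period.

Territorial Income Tax: taxable = R$10,080.00 − 1×R$200.00 = R$9,880.00
  R$1,718.60 + 42.86% × (R$9,880.00 − R$8,600.00) = R$1,718.60 + 42.86% × R$1,280.00 = R$2,267.21
Training Fund Levy: 3.4% × R$10,080.00 = R$342.72
Health Levy: 6.8% × R$10,080.00 = R$685.44
Workforce Levy: 5.65% × R$10,080.00 = R$569.52
Total: R$2,267.21 + R$342.72 + R$685.44 + R$569.52 = R$3,864.89

R$3,864.89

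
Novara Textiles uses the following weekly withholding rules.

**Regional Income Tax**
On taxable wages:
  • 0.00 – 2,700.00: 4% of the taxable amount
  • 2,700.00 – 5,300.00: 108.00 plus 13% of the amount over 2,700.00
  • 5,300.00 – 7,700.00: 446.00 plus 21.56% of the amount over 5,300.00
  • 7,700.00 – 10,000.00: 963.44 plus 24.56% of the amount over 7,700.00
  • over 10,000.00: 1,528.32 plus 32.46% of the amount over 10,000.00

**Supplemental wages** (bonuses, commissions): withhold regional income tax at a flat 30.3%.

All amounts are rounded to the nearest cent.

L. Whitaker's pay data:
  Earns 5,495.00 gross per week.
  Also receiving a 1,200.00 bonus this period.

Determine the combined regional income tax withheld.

Regional Income Tax: taxable = 5,495.00
  446.00 + 21.56% × (5,495.00 − 5,300.00) = 446.00 + 21.56% × 195.00 = 488.04
Supplemental (30.3% flat on bonus): 30.3% × 1,200.00 = 363.60
Total regional income tax: 488.04 + 363.60 = 851.64

851.64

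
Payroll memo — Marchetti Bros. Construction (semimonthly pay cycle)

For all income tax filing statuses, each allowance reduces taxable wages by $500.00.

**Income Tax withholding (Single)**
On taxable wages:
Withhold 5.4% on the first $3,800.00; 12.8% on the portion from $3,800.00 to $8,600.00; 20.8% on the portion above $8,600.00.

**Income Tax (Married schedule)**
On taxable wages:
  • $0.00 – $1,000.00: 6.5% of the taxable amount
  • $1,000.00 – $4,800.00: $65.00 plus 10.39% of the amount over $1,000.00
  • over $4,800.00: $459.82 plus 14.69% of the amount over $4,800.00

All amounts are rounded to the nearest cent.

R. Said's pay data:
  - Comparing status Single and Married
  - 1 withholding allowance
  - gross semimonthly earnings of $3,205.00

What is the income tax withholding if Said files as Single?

Income Tax (Single): taxable = $3,205.00 − 1×$500.00 = $2,705.00
  5.4% × $2,705.00 = $146.07

$146.07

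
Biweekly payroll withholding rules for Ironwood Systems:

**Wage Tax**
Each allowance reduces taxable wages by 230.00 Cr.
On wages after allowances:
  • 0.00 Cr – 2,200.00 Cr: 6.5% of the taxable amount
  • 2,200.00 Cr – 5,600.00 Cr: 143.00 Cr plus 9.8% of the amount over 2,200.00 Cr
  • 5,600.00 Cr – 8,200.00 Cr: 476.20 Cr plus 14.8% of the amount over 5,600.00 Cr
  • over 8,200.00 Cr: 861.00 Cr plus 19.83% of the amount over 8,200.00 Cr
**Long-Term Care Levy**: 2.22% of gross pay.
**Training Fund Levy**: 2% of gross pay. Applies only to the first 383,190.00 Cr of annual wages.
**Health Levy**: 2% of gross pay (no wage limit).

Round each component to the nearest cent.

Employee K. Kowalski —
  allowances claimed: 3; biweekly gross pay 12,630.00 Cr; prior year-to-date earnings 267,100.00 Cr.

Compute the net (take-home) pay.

Wage Tax: taxable = 12,630.00 Cr − 3×230.00 Cr = 11,940.00 Cr
  861.00 Cr + 19.83% × (11,940.00 Cr − 8,200.00 Cr) = 861.00 Cr + 19.83% × 3,740.00 Cr = 1,602.64 Cr
Long-Term Care Levy: 2.22% × 12,630.00 Cr = 280.39 Cr
Training Fund Levy: 2% × 12,630.00 Cr = 252.60 Cr
Health Levy: 2% × 12,630.00 Cr = 252.60 Cr
Total withheld: 1,602.64 Cr + 280.39 Cr + 252.60 Cr + 252.60 Cr = 2,388.23 Cr
Net pay: 12,630.00 Cr − 2,388.23 Cr = 10,241.77 Cr

10,241.77 Cr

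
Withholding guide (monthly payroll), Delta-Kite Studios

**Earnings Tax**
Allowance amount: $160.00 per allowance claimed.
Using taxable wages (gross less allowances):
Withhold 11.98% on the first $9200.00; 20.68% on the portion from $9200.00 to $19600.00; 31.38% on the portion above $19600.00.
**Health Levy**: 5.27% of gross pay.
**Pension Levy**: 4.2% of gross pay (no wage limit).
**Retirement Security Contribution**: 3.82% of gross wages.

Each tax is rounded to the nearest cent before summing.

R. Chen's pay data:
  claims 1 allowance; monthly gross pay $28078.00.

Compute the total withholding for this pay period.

$9594.64

Earnings Tax: taxable = $28078.00 − 1×$160.00 = $27918.00
  $3252.88 + 31.38% × ($27918.00 − $19600.00) = $3252.88 + 31.38% × $8318.00 = $5863.07
Health Levy: 5.27% × $28078.00 = $1479.71
Pension Levy: 4.2% × $28078.00 = $1179.28
Retirement Security Contribution: 3.82% × $28078.00 = $1072.58
Total: $5863.07 + $1479.71 + $1179.28 + $1072.58 = $9594.64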